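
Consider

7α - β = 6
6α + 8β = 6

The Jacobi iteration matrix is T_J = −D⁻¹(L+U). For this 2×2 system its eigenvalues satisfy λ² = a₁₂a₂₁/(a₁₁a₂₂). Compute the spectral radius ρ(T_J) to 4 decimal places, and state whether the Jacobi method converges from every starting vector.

a₁₂a₂₁/(a₁₁a₂₂) = (-1)·(6) / ((7)·(8)) = -0.107143
ρ = √|-0.107143| = √0.107143 = 0.3273
ρ < 1, so Jacobi converges

0.3273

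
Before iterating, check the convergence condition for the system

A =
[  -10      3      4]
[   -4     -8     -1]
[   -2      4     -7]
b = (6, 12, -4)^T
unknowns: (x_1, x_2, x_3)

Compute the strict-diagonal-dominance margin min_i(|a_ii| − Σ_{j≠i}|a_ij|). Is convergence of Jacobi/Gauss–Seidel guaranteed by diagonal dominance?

1

row 1: |-10| − (3+4) = 3
row 2: |-8| − (4+1) = 3
row 3: |-7| − (2+4) = 1
minimum over rows = 1 → strictly diagonally dominant (convergence guaranteed)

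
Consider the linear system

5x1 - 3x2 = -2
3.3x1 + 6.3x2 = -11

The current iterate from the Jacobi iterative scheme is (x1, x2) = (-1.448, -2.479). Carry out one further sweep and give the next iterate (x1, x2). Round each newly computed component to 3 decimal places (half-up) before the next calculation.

(-1.887, -0.988)

One sweep:
  x1 = (-2 - (-3)·-2.479) / (5) = -1.887
  x2 = (-11 - (3.3)·-1.448) / (6.3) = -0.988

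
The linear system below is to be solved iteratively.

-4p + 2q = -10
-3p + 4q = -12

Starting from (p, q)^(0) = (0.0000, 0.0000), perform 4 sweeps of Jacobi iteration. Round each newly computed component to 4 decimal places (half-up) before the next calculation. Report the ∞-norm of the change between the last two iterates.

Iteration 1:
  p = (-10 - (2)·0.0000) / (-4) = 2.5000
  q = (-12 - (-3)·0.0000) / (4) = -3.0000
Iteration 2:
  p = (-10 - (2)·-3.0000) / (-4) = 1.0000
  q = (-12 - (-3)·2.5000) / (4) = -1.1250
Iteration 3:
  p = (-10 - (2)·-1.1250) / (-4) = 1.9375
  q = (-12 - (-3)·1.0000) / (4) = -2.2500
Iteration 4:
  p = (-10 - (2)·-2.2500) / (-4) = 1.3750
  q = (-12 - (-3)·1.9375) / (4) = -1.5469
Change: (-0.5625, 0.7031) → max |·| = 0.7031

0.7031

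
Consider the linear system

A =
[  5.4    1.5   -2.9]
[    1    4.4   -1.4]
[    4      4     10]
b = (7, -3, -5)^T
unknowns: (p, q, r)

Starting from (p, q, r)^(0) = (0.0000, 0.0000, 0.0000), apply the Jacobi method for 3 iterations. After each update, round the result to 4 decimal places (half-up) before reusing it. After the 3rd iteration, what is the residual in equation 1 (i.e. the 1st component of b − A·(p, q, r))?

0.7084

Iteration 1:
  p = (7 - (1.5)·0.0000 - (-2.9)·0.0000) / (5.4) = 1.2963
  q = (-3 - (1)·0.0000 - (-1.4)·0.0000) / (4.4) = -0.6818
  r = (-5 - (4)·0.0000 - (4)·0.0000) / (10) = -0.5000
Iteration 2:
  p = (7 - (1.5)·-0.6818 - (-2.9)·-0.5000) / (5.4) = 1.2172
  q = (-3 - (1)·1.2963 - (-1.4)·-0.5000) / (4.4) = -1.1355
  r = (-5 - (4)·1.2963 - (4)·-0.6818) / (10) = -0.7458
Iteration 3:
  p = (7 - (1.5)·-1.1355 - (-2.9)·-0.7458) / (5.4) = 1.2112
  q = (-3 - (1)·1.2172 - (-1.4)·-0.7458) / (4.4) = -1.1958
  r = (-5 - (4)·1.2172 - (4)·-1.1355) / (10) = -0.5327
Residual b − A·x = (0.7084, 0.3045, 0.2654)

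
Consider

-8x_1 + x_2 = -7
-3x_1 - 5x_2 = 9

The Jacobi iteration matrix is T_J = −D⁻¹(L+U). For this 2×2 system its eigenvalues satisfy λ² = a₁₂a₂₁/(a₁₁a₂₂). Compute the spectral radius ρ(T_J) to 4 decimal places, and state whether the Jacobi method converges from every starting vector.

0.2739

a₁₂a₂₁/(a₁₁a₂₂) = (1)·(-3) / ((-8)·(-5)) = -0.075000
ρ = √|-0.075000| = √0.075000 = 0.2739
ρ < 1, so Jacobi converges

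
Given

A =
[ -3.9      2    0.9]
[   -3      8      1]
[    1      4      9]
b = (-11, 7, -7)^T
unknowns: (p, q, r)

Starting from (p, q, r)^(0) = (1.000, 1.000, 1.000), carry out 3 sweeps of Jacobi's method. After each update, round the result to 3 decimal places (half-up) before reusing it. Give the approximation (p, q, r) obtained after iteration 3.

Iteration 1:
  p = (-11 - (2)·1.000 - (0.9)·1.000) / (-3.9) = 3.564
  q = (7 - (-3)·1.000 - (1)·1.000) / (8) = 1.125
  r = (-7 - (1)·1.000 - (4)·1.000) / (9) = -1.333
Iteration 2:
  p = (-11 - (2)·1.125 - (0.9)·-1.333) / (-3.9) = 3.090
  q = (7 - (-3)·3.564 - (1)·-1.333) / (8) = 2.378
  r = (-7 - (1)·3.564 - (4)·1.125) / (9) = -1.674
Iteration 3:
  p = (-11 - (2)·2.378 - (0.9)·-1.674) / (-3.9) = 3.654
  q = (7 - (-3)·3.090 - (1)·-1.674) / (8) = 2.243
  r = (-7 - (1)·3.090 - (4)·2.378) / (9) = -2.178

(3.654, 2.243, -2.178)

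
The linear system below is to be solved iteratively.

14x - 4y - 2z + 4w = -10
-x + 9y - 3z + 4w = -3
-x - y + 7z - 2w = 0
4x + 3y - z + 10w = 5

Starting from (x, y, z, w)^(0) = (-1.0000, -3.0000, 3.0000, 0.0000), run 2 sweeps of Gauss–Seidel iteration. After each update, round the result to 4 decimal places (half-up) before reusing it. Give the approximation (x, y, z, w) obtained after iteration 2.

(-0.7971, -0.8002, -0.0034, 1.0586)

Iteration 1:
  x = (-10 - (-4)·-3.0000 - (-2)·3.0000 - (4)·0.0000) / (14) = -1.1429
  y = (-3 - (-1)·-1.1429 - (-3)·3.0000 - (4)·0.0000) / (9) = 0.5397
  z = (0 - (-1)·-1.1429 - (-1)·0.5397 - (-2)·0.0000) / (7) = -0.0862
  w = (5 - (4)·-1.1429 - (3)·0.5397 - (-1)·-0.0862) / (10) = 0.7866
Iteration 2:
  x = (-10 - (-4)·0.5397 - (-2)·-0.0862 - (4)·0.7866) / (14) = -0.7971
  y = (-3 - (-1)·-0.7971 - (-3)·-0.0862 - (4)·0.7866) / (9) = -0.8002
  z = (0 - (-1)·-0.7971 - (-1)·-0.8002 - (-2)·0.7866) / (7) = -0.0034
  w = (5 - (4)·-0.7971 - (3)·-0.8002 - (-1)·-0.0034) / (10) = 1.0586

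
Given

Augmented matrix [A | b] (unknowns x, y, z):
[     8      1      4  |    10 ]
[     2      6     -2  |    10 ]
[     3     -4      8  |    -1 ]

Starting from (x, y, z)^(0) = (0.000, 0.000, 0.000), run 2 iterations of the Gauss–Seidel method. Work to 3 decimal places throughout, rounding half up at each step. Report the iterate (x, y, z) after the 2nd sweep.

Iteration 1:
  x = (10 - (1)·0.000 - (4)·0.000) / (8) = 1.250
  y = (10 - (2)·1.250 - (-2)·0.000) / (6) = 1.250
  z = (-1 - (3)·1.250 - (-4)·1.250) / (8) = 0.031
Iteration 2:
  x = (10 - (1)·1.250 - (4)·0.031) / (8) = 1.078
  y = (10 - (2)·1.078 - (-2)·0.031) / (6) = 1.318
  z = (-1 - (3)·1.078 - (-4)·1.318) / (8) = 0.130

(1.078, 1.318, 0.130)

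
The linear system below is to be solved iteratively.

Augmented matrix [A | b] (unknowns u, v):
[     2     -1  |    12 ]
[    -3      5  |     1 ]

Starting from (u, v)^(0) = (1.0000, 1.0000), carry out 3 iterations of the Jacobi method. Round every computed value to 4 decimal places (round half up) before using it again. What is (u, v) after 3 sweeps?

(8.0500, 4.0400)

Iteration 1:
  u = (12 - (-1)·1.0000) / (2) = 6.5000
  v = (1 - (-3)·1.0000) / (5) = 0.8000
Iteration 2:
  u = (12 - (-1)·0.8000) / (2) = 6.4000
  v = (1 - (-3)·6.5000) / (5) = 4.1000
Iteration 3:
  u = (12 - (-1)·4.1000) / (2) = 8.0500
  v = (1 - (-3)·6.4000) / (5) = 4.0400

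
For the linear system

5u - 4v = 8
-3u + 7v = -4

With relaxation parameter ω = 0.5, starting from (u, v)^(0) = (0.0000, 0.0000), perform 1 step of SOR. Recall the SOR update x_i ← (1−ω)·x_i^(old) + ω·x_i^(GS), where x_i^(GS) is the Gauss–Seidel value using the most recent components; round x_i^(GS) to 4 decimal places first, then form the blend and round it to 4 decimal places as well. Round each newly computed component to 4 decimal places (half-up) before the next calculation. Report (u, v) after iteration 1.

Iteration 1:
  u: GS value = (8 - (-4)·0.0000) / (5) = 1.6000;  u ← (1−ω)·0.0000 + ω·1.6000 = 0.8000
  v: GS value = (-4 - (-3)·0.8000) / (7) = -0.2286;  v ← (1−ω)·0.0000 + ω·-0.2286 = -0.1143

(0.8000, -0.1143)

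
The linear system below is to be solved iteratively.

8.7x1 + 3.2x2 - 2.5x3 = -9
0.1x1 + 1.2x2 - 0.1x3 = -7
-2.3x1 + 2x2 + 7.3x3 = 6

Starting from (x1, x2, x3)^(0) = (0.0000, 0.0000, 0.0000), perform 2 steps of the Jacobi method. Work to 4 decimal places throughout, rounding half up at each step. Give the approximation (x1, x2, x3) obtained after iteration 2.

Iteration 1:
  x1 = (-9 - (3.2)·0.0000 - (-2.5)·0.0000) / (8.7) = -1.0345
  x2 = (-7 - (0.1)·0.0000 - (-0.1)·0.0000) / (1.2) = -5.8333
  x3 = (6 - (-2.3)·0.0000 - (2)·0.0000) / (7.3) = 0.8219
Iteration 2:
  x1 = (-9 - (3.2)·-5.8333 - (-2.5)·0.8219) / (8.7) = 1.3473
  x2 = (-7 - (0.1)·-1.0345 - (-0.1)·0.8219) / (1.2) = -5.6786
  x3 = (6 - (-2.3)·-1.0345 - (2)·-5.8333) / (7.3) = 2.0941

(1.3473, -5.6786, 2.0941)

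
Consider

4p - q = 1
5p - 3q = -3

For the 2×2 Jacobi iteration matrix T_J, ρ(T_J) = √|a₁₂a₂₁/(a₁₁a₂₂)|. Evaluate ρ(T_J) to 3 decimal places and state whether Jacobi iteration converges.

a₁₂a₂₁/(a₁₁a₂₂) = (-1)·(5) / ((4)·(-3)) = 0.416667
ρ = √|0.416667| = √0.416667 = 0.645
ρ < 1, so Jacobi converges

0.645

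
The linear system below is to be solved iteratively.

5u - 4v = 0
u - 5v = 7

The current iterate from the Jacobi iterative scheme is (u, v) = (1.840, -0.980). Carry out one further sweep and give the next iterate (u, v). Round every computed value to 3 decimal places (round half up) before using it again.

One sweep:
  u = (0 - (-4)·-0.980) / (5) = -0.784
  v = (7 - (1)·1.840) / (-5) = -1.032

(-0.784, -1.032)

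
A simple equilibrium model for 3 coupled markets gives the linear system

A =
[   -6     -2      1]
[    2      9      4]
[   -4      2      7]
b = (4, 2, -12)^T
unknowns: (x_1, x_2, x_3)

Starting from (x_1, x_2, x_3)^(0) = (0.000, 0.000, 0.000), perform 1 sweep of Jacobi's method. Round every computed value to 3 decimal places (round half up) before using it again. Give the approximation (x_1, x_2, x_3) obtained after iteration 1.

(-0.667, 0.222, -1.714)

Iteration 1:
  x_1 = (4 - (-2)·0.000 - (1)·0.000) / (-6) = -0.667
  x_2 = (2 - (2)·0.000 - (4)·0.000) / (9) = 0.222
  x_3 = (-12 - (-4)·0.000 - (2)·0.000) / (7) = -1.714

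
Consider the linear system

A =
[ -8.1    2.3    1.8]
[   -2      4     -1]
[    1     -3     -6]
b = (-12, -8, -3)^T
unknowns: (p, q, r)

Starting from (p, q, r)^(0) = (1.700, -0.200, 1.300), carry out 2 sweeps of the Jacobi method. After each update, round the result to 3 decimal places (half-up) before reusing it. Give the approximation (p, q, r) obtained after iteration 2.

(1.443, -0.922, 1.198)

Iteration 1:
  p = (-12 - (2.3)·-0.200 - (1.8)·1.300) / (-8.1) = 1.714
  q = (-8 - (-2)·1.700 - (-1)·1.300) / (4) = -0.825
  r = (-3 - (1)·1.700 - (-3)·-0.200) / (-6) = 0.883
Iteration 2:
  p = (-12 - (2.3)·-0.825 - (1.8)·0.883) / (-8.1) = 1.443
  q = (-8 - (-2)·1.714 - (-1)·0.883) / (4) = -0.922
  r = (-3 - (1)·1.714 - (-3)·-0.825) / (-6) = 1.198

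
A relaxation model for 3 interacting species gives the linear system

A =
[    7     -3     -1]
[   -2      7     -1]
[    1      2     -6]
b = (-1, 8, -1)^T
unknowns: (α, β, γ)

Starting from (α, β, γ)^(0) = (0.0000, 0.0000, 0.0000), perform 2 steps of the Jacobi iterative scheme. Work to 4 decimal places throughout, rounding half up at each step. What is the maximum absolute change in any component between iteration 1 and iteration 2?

Iteration 1:
  α = (-1 - (-3)·0.0000 - (-1)·0.0000) / (7) = -0.1429
  β = (8 - (-2)·0.0000 - (-1)·0.0000) / (7) = 1.1429
  γ = (-1 - (1)·0.0000 - (2)·0.0000) / (-6) = 0.1667
Iteration 2:
  α = (-1 - (-3)·1.1429 - (-1)·0.1667) / (7) = 0.3708
  β = (8 - (-2)·-0.1429 - (-1)·0.1667) / (7) = 1.1258
  γ = (-1 - (1)·-0.1429 - (2)·1.1429) / (-6) = 0.5238
Change: (0.5137, -0.0171, 0.3571) → max |·| = 0.5137

0.5137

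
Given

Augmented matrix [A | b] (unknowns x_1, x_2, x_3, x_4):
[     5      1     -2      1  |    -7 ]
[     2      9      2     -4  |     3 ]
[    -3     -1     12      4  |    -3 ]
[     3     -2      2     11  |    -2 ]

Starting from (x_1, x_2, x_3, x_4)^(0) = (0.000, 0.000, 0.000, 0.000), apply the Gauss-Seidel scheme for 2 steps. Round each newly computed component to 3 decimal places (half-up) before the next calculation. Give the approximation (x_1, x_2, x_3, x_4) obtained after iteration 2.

Iteration 1:
  x_1 = (-7 - (1)·0.000 - (-2)·0.000 - (1)·0.000) / (5) = -1.400
  x_2 = (3 - (2)·-1.400 - (2)·0.000 - (-4)·0.000) / (9) = 0.644
  x_3 = (-3 - (-3)·-1.400 - (-1)·0.644 - (4)·0.000) / (12) = -0.546
  x_4 = (-2 - (3)·-1.400 - (-2)·0.644 - (2)·-0.546) / (11) = 0.416
Iteration 2:
  x_1 = (-7 - (1)·0.644 - (-2)·-0.546 - (1)·0.416) / (5) = -1.830
  x_2 = (3 - (2)·-1.830 - (2)·-0.546 - (-4)·0.416) / (9) = 1.046
  x_3 = (-3 - (-3)·-1.830 - (-1)·1.046 - (4)·0.416) / (12) = -0.759
  x_4 = (-2 - (3)·-1.830 - (-2)·1.046 - (2)·-0.759) / (11) = 0.645

(-1.830, 1.046, -0.759, 0.645)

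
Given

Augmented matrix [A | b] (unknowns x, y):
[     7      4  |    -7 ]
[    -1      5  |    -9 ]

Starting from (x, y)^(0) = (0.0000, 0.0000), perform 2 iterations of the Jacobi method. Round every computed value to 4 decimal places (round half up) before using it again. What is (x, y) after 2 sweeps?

Iteration 1:
  x = (-7 - (4)·0.0000) / (7) = -1.0000
  y = (-9 - (-1)·0.0000) / (5) = -1.8000
Iteration 2:
  x = (-7 - (4)·-1.8000) / (7) = 0.0286
  y = (-9 - (-1)·-1.0000) / (5) = -2.0000

(0.0286, -2.0000)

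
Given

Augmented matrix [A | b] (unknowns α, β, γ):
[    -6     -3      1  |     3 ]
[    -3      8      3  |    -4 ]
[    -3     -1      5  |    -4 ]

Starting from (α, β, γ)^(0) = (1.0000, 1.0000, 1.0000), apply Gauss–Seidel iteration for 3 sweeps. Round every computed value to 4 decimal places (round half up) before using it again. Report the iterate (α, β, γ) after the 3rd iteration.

Iteration 1:
  α = (3 - (-3)·1.0000 - (1)·1.0000) / (-6) = -0.8333
  β = (-4 - (-3)·-0.8333 - (3)·1.0000) / (8) = -1.1875
  γ = (-4 - (-3)·-0.8333 - (-1)·-1.1875) / (5) = -1.5375
Iteration 2:
  α = (3 - (-3)·-1.1875 - (1)·-1.5375) / (-6) = -0.1625
  β = (-4 - (-3)·-0.1625 - (3)·-1.5375) / (8) = 0.0156
  γ = (-4 - (-3)·-0.1625 - (-1)·0.0156) / (5) = -0.8944
Iteration 3:
  α = (3 - (-3)·0.0156 - (1)·-0.8944) / (-6) = -0.6569
  β = (-4 - (-3)·-0.6569 - (3)·-0.8944) / (8) = -0.4109
  γ = (-4 - (-3)·-0.6569 - (-1)·-0.4109) / (5) = -1.2763

(-0.6569, -0.4109, -1.2763)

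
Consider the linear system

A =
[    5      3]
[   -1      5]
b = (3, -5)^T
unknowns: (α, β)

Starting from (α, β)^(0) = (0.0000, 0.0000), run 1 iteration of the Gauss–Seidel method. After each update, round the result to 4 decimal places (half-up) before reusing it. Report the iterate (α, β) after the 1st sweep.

Iteration 1:
  α = (3 - (3)·0.0000) / (5) = 0.6000
  β = (-5 - (-1)·0.6000) / (5) = -0.8800

(0.6000, -0.8800)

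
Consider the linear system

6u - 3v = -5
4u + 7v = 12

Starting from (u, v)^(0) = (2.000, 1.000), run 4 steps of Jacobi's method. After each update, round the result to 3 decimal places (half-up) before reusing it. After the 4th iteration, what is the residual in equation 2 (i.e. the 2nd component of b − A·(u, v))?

Iteration 1:
  u = (-5 - (-3)·1.000) / (6) = -0.333
  v = (12 - (4)·2.000) / (7) = 0.571
Iteration 2:
  u = (-5 - (-3)·0.571) / (6) = -0.548
  v = (12 - (4)·-0.333) / (7) = 1.905
Iteration 3:
  u = (-5 - (-3)·1.905) / (6) = 0.119
  v = (12 - (4)·-0.548) / (7) = 2.027
Iteration 4:
  u = (-5 - (-3)·2.027) / (6) = 0.180
  v = (12 - (4)·0.119) / (7) = 1.646
Residual b − A·x = (-1.142, -0.242)

-0.242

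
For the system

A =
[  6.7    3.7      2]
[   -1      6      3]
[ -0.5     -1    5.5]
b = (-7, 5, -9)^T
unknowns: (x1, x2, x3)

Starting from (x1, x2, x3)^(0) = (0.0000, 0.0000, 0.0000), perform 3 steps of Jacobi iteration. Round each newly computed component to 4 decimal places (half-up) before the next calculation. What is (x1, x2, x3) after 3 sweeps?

Iteration 1:
  x1 = (-7 - (3.7)·0.0000 - (2)·0.0000) / (6.7) = -1.0448
  x2 = (5 - (-1)·0.0000 - (3)·0.0000) / (6) = 0.8333
  x3 = (-9 - (-0.5)·0.0000 - (-1)·0.0000) / (5.5) = -1.6364
Iteration 2:
  x1 = (-7 - (3.7)·0.8333 - (2)·-1.6364) / (6.7) = -1.0165
  x2 = (5 - (-1)·-1.0448 - (3)·-1.6364) / (6) = 1.4774
  x3 = (-9 - (-0.5)·-1.0448 - (-1)·0.8333) / (5.5) = -1.5798
Iteration 3:
  x1 = (-7 - (3.7)·1.4774 - (2)·-1.5798) / (6.7) = -1.3891
  x2 = (5 - (-1)·-1.0165 - (3)·-1.5798) / (6) = 1.4538
  x3 = (-9 - (-0.5)·-1.0165 - (-1)·1.4774) / (5.5) = -1.4602

(-1.3891, 1.4538, -1.4602)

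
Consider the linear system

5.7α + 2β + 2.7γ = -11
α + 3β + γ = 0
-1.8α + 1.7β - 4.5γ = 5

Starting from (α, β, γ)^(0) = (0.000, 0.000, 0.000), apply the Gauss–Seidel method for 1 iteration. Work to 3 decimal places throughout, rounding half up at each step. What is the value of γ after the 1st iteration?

-0.096

Iteration 1:
  α = (-11 - (2)·0.000 - (2.7)·0.000) / (5.7) = -1.930
  β = (0 - (1)·-1.930 - (1)·0.000) / (3) = 0.643
  γ = (5 - (-1.8)·-1.930 - (1.7)·0.643) / (-4.5) = -0.096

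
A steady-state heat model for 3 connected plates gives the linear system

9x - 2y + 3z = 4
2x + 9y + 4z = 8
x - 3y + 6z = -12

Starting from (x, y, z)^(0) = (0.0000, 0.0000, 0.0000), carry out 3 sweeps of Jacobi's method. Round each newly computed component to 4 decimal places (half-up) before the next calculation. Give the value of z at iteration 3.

Iteration 1:
  x = (4 - (-2)·0.0000 - (3)·0.0000) / (9) = 0.4444
  y = (8 - (2)·0.0000 - (4)·0.0000) / (9) = 0.8889
  z = (-12 - (1)·0.0000 - (-3)·0.0000) / (6) = -2.0000
Iteration 2:
  x = (4 - (-2)·0.8889 - (3)·-2.0000) / (9) = 1.3086
  y = (8 - (2)·0.4444 - (4)·-2.0000) / (9) = 1.6790
  z = (-12 - (1)·0.4444 - (-3)·0.8889) / (6) = -1.6296
Iteration 3:
  x = (4 - (-2)·1.6790 - (3)·-1.6296) / (9) = 1.3608
  y = (8 - (2)·1.3086 - (4)·-1.6296) / (9) = 1.3224
  z = (-12 - (1)·1.3086 - (-3)·1.6790) / (6) = -1.3786

-1.3786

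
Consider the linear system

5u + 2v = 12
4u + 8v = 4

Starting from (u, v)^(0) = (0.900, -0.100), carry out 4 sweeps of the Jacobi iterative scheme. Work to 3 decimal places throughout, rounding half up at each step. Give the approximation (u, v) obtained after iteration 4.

Iteration 1:
  u = (12 - (2)·-0.100) / (5) = 2.440
  v = (4 - (4)·0.900) / (8) = 0.050
Iteration 2:
  u = (12 - (2)·0.050) / (5) = 2.380
  v = (4 - (4)·2.440) / (8) = -0.720
Iteration 3:
  u = (12 - (2)·-0.720) / (5) = 2.688
  v = (4 - (4)·2.380) / (8) = -0.690
Iteration 4:
  u = (12 - (2)·-0.690) / (5) = 2.676
  v = (4 - (4)·2.688) / (8) = -0.844

(2.676, -0.844)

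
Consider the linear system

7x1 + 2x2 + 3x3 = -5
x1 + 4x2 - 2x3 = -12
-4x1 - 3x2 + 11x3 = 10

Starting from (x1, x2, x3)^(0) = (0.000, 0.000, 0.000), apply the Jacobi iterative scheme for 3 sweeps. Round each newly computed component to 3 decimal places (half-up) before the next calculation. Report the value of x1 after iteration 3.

0.034

Iteration 1:
  x1 = (-5 - (2)·0.000 - (3)·0.000) / (7) = -0.714
  x2 = (-12 - (1)·0.000 - (-2)·0.000) / (4) = -3.000
  x3 = (10 - (-4)·0.000 - (-3)·0.000) / (11) = 0.909
Iteration 2:
  x1 = (-5 - (2)·-3.000 - (3)·0.909) / (7) = -0.247
  x2 = (-12 - (1)·-0.714 - (-2)·0.909) / (4) = -2.367
  x3 = (10 - (-4)·-0.714 - (-3)·-3.000) / (11) = -0.169
Iteration 3:
  x1 = (-5 - (2)·-2.367 - (3)·-0.169) / (7) = 0.034
  x2 = (-12 - (1)·-0.247 - (-2)·-0.169) / (4) = -3.023
  x3 = (10 - (-4)·-0.247 - (-3)·-2.367) / (11) = 0.174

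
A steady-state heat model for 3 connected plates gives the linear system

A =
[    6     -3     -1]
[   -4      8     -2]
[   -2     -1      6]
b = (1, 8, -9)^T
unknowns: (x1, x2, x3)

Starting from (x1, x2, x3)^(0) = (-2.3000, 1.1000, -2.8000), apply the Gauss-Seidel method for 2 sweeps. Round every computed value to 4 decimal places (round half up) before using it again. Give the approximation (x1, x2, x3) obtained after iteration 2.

(0.1549, 0.7410, -1.3249)

Iteration 1:
  x1 = (1 - (-3)·1.1000 - (-1)·-2.8000) / (6) = 0.2500
  x2 = (8 - (-4)·0.2500 - (-2)·-2.8000) / (8) = 0.4250
  x3 = (-9 - (-2)·0.2500 - (-1)·0.4250) / (6) = -1.3458
Iteration 2:
  x1 = (1 - (-3)·0.4250 - (-1)·-1.3458) / (6) = 0.1549
  x2 = (8 - (-4)·0.1549 - (-2)·-1.3458) / (8) = 0.7410
  x3 = (-9 - (-2)·0.1549 - (-1)·0.7410) / (6) = -1.3249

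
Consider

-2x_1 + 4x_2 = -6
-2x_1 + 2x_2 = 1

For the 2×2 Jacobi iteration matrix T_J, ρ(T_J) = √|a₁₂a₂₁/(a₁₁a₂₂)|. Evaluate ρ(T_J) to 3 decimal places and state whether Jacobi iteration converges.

a₁₂a₂₁/(a₁₁a₂₂) = (4)·(-2) / ((-2)·(2)) = 2.000000
ρ = √|2.000000| = √2.000000 = 1.414
ρ > 1, so Jacobi diverges

1.414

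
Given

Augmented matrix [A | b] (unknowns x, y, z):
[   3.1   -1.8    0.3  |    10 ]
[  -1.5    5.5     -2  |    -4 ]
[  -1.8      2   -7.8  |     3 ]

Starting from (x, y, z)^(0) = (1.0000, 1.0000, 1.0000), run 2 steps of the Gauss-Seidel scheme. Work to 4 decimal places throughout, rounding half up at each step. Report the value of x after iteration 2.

Iteration 1:
  x = (10 - (-1.8)·1.0000 - (0.3)·1.0000) / (3.1) = 3.7097
  y = (-4 - (-1.5)·3.7097 - (-2)·1.0000) / (5.5) = 0.6481
  z = (3 - (-1.8)·3.7097 - (2)·0.6481) / (-7.8) = -1.0745
Iteration 2:
  x = (10 - (-1.8)·0.6481 - (0.3)·-1.0745) / (3.1) = 3.7061
  y = (-4 - (-1.5)·3.7061 - (-2)·-1.0745) / (5.5) = -0.1072
  z = (3 - (-1.8)·3.7061 - (2)·-0.1072) / (-7.8) = -1.2674

3.7061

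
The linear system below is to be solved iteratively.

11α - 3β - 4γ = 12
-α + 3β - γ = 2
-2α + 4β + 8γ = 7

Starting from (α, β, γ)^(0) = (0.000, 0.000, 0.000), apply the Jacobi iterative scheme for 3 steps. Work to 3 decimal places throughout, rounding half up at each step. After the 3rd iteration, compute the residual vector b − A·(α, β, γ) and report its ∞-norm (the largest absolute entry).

0.365

Iteration 1:
  α = (12 - (-3)·0.000 - (-4)·0.000) / (11) = 1.091
  β = (2 - (-1)·0.000 - (-1)·0.000) / (3) = 0.667
  γ = (7 - (-2)·0.000 - (4)·0.000) / (8) = 0.875
Iteration 2:
  α = (12 - (-3)·0.667 - (-4)·0.875) / (11) = 1.591
  β = (2 - (-1)·1.091 - (-1)·0.875) / (3) = 1.322
  γ = (7 - (-2)·1.091 - (4)·0.667) / (8) = 0.814
Iteration 3:
  α = (12 - (-3)·1.322 - (-4)·0.814) / (11) = 1.747
  β = (2 - (-1)·1.591 - (-1)·0.814) / (3) = 1.468
  γ = (7 - (-2)·1.591 - (4)·1.322) / (8) = 0.612
Residual b − A·x = (-0.365, -0.045, -0.274); ∞-norm = 0.365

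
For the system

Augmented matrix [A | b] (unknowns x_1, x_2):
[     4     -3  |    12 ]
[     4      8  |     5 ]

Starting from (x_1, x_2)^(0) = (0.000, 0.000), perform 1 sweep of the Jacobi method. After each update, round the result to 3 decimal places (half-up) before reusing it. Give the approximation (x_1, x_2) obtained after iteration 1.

(3.000, 0.625)

Iteration 1:
  x_1 = (12 - (-3)·0.000) / (4) = 3.000
  x_2 = (5 - (4)·0.000) / (8) = 0.625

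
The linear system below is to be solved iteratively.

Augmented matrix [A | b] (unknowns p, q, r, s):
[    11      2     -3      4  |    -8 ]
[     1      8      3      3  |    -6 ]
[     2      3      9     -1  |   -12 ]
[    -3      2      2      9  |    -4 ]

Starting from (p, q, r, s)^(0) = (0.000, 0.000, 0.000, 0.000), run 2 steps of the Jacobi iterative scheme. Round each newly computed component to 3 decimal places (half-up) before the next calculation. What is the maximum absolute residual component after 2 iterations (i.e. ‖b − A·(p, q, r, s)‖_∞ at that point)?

Iteration 1:
  p = (-8 - (2)·0.000 - (-3)·0.000 - (4)·0.000) / (11) = -0.727
  q = (-6 - (1)·0.000 - (3)·0.000 - (3)·0.000) / (8) = -0.750
  r = (-12 - (2)·0.000 - (3)·0.000 - (-1)·0.000) / (9) = -1.333
  s = (-4 - (-3)·0.000 - (2)·0.000 - (2)·0.000) / (9) = -0.444
Iteration 2:
  p = (-8 - (2)·-0.750 - (-3)·-1.333 - (4)·-0.444) / (11) = -0.793
  q = (-6 - (1)·-0.727 - (3)·-1.333 - (3)·-0.444) / (8) = 0.007
  r = (-12 - (2)·-0.727 - (3)·-0.750 - (-1)·-0.444) / (9) = -0.971
  s = (-4 - (-3)·-0.727 - (2)·-0.750 - (2)·-1.333) / (9) = -0.224
Residual b − A·x = (-1.308, -1.678, -1.920, -2.435); ∞-norm = 2.435

2.435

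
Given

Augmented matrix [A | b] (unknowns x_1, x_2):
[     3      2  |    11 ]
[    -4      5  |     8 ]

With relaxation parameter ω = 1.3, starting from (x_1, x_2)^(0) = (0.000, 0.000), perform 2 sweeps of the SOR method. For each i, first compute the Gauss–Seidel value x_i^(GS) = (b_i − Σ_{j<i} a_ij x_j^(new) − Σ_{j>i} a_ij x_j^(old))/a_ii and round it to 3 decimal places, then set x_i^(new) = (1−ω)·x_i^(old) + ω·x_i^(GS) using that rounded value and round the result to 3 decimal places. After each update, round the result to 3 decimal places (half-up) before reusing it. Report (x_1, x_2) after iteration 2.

Iteration 1:
  x_1: GS value = (11 - (2)·0.000) / (3) = 3.667;  x_1 ← (1−ω)·0.000 + ω·3.667 = 4.767
  x_2: GS value = (8 - (-4)·4.767) / (5) = 5.414;  x_2 ← (1−ω)·0.000 + ω·5.414 = 7.038
Iteration 2:
  x_1: GS value = (11 - (2)·7.038) / (3) = -1.025;  x_1 ← (1−ω)·4.767 + ω·-1.025 = -2.763
  x_2: GS value = (8 - (-4)·-2.763) / (5) = -0.610;  x_2 ← (1−ω)·7.038 + ω·-0.610 = -2.904

(-2.763, -2.904)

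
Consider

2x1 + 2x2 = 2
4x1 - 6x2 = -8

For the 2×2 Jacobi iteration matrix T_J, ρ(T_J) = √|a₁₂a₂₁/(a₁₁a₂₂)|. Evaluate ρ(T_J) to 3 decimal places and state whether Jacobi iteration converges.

a₁₂a₂₁/(a₁₁a₂₂) = (2)·(4) / ((2)·(-6)) = -0.666667
ρ = √|-0.666667| = √0.666667 = 0.816
ρ < 1, so Jacobi converges

0.816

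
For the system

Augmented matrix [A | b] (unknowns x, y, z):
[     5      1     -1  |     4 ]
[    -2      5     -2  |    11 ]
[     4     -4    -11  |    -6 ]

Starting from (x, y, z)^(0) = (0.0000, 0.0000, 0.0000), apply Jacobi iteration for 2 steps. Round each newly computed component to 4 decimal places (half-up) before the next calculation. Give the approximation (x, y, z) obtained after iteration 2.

(0.4691, 2.7382, 0.0364)

Iteration 1:
  x = (4 - (1)·0.0000 - (-1)·0.0000) / (5) = 0.8000
  y = (11 - (-2)·0.0000 - (-2)·0.0000) / (5) = 2.2000
  z = (-6 - (4)·0.0000 - (-4)·0.0000) / (-11) = 0.5455
Iteration 2:
  x = (4 - (1)·2.2000 - (-1)·0.5455) / (5) = 0.4691
  y = (11 - (-2)·0.8000 - (-2)·0.5455) / (5) = 2.7382
  z = (-6 - (4)·0.8000 - (-4)·2.2000) / (-11) = 0.0364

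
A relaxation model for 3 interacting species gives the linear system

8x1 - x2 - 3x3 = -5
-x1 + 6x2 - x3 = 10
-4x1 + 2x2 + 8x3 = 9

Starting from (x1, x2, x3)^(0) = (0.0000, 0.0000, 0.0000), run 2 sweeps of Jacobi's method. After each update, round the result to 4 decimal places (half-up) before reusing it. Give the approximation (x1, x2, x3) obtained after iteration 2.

Iteration 1:
  x1 = (-5 - (-1)·0.0000 - (-3)·0.0000) / (8) = -0.6250
  x2 = (10 - (-1)·0.0000 - (-1)·0.0000) / (6) = 1.6667
  x3 = (9 - (-4)·0.0000 - (2)·0.0000) / (8) = 1.1250
Iteration 2:
  x1 = (-5 - (-1)·1.6667 - (-3)·1.1250) / (8) = 0.0052
  x2 = (10 - (-1)·-0.6250 - (-1)·1.1250) / (6) = 1.7500
  x3 = (9 - (-4)·-0.6250 - (2)·1.6667) / (8) = 0.3958

(0.0052, 1.7500, 0.3958)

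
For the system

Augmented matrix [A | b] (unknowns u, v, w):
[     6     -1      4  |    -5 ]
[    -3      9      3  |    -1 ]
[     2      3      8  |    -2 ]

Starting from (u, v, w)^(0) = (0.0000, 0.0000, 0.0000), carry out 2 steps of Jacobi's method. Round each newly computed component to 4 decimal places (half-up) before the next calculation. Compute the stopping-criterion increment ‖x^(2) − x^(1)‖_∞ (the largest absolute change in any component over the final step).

Iteration 1:
  u = (-5 - (-1)·0.0000 - (4)·0.0000) / (6) = -0.8333
  v = (-1 - (-3)·0.0000 - (3)·0.0000) / (9) = -0.1111
  w = (-2 - (2)·0.0000 - (3)·0.0000) / (8) = -0.2500
Iteration 2:
  u = (-5 - (-1)·-0.1111 - (4)·-0.2500) / (6) = -0.6852
  v = (-1 - (-3)·-0.8333 - (3)·-0.2500) / (9) = -0.3055
  w = (-2 - (2)·-0.8333 - (3)·-0.1111) / (8) = 0.0000
Change: (0.1481, -0.1944, 0.2500) → max |·| = 0.2500

0.2500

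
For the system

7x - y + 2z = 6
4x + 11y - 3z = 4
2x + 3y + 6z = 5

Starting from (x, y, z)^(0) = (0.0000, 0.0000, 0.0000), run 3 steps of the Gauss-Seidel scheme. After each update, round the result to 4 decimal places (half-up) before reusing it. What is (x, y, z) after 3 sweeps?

Iteration 1:
  x = (6 - (-1)·0.0000 - (2)·0.0000) / (7) = 0.8571
  y = (4 - (4)·0.8571 - (-3)·0.0000) / (11) = 0.0520
  z = (5 - (2)·0.8571 - (3)·0.0520) / (6) = 0.5216
Iteration 2:
  x = (6 - (-1)·0.0520 - (2)·0.5216) / (7) = 0.7155
  y = (4 - (4)·0.7155 - (-3)·0.5216) / (11) = 0.2457
  z = (5 - (2)·0.7155 - (3)·0.2457) / (6) = 0.4720
Iteration 3:
  x = (6 - (-1)·0.2457 - (2)·0.4720) / (7) = 0.7574
  y = (4 - (4)·0.7574 - (-3)·0.4720) / (11) = 0.2169
  z = (5 - (2)·0.7574 - (3)·0.2169) / (6) = 0.4724

(0.7574, 0.2169, 0.4724)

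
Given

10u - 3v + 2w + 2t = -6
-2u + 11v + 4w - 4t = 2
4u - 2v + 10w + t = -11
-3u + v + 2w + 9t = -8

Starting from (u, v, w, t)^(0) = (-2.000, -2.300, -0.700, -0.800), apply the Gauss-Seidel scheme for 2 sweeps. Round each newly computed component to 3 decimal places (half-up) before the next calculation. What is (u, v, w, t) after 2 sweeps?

(-0.269, -0.029, -0.891, -0.777)

Iteration 1:
  u = (-6 - (-3)·-2.300 - (2)·-0.700 - (2)·-0.800) / (10) = -0.990
  v = (2 - (-2)·-0.990 - (4)·-0.700 - (-4)·-0.800) / (11) = -0.035
  w = (-11 - (4)·-0.990 - (-2)·-0.035 - (1)·-0.800) / (10) = -0.631
  t = (-8 - (-3)·-0.990 - (1)·-0.035 - (2)·-0.631) / (9) = -1.075
Iteration 2:
  u = (-6 - (-3)·-0.035 - (2)·-0.631 - (2)·-1.075) / (10) = -0.269
  v = (2 - (-2)·-0.269 - (4)·-0.631 - (-4)·-1.075) / (11) = -0.029
  w = (-11 - (4)·-0.269 - (-2)·-0.029 - (1)·-1.075) / (10) = -0.891
  t = (-8 - (-3)·-0.269 - (1)·-0.029 - (2)·-0.891) / (9) = -0.777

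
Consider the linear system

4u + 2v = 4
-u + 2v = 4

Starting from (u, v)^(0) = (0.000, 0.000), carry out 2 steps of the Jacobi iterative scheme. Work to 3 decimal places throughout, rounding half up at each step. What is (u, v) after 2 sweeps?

Iteration 1:
  u = (4 - (2)·0.000) / (4) = 1.000
  v = (4 - (-1)·0.000) / (2) = 2.000
Iteration 2:
  u = (4 - (2)·2.000) / (4) = 0.000
  v = (4 - (-1)·1.000) / (2) = 2.500

(0.000, 2.500)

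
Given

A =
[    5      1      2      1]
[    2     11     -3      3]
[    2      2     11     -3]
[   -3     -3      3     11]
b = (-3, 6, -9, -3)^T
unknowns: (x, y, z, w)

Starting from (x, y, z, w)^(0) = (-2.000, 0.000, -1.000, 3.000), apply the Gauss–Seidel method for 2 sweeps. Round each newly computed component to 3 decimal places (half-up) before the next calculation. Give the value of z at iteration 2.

-1.070

Iteration 1:
  x = (-3 - (1)·0.000 - (2)·-1.000 - (1)·3.000) / (5) = -0.800
  y = (6 - (2)·-0.800 - (-3)·-1.000 - (3)·3.000) / (11) = -0.400
  z = (-9 - (2)·-0.800 - (2)·-0.400 - (-3)·3.000) / (11) = 0.218
  w = (-3 - (-3)·-0.800 - (-3)·-0.400 - (3)·0.218) / (11) = -0.659
Iteration 2:
  x = (-3 - (1)·-0.400 - (2)·0.218 - (1)·-0.659) / (5) = -0.475
  y = (6 - (2)·-0.475 - (-3)·0.218 - (3)·-0.659) / (11) = 0.871
  z = (-9 - (2)·-0.475 - (2)·0.871 - (-3)·-0.659) / (11) = -1.070
  w = (-3 - (-3)·-0.475 - (-3)·0.871 - (3)·-1.070) / (11) = 0.127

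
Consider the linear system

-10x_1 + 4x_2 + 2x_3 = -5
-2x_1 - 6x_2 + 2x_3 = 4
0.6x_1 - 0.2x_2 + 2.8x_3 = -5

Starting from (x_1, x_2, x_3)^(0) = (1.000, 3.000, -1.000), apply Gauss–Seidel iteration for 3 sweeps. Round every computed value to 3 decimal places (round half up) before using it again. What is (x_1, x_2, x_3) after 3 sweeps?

Iteration 1:
  x_1 = (-5 - (4)·3.000 - (2)·-1.000) / (-10) = 1.500
  x_2 = (4 - (-2)·1.500 - (2)·-1.000) / (-6) = -1.500
  x_3 = (-5 - (0.6)·1.500 - (-0.2)·-1.500) / (2.8) = -2.214
Iteration 2:
  x_1 = (-5 - (4)·-1.500 - (2)·-2.214) / (-10) = -0.543
  x_2 = (4 - (-2)·-0.543 - (2)·-2.214) / (-6) = -1.224
  x_3 = (-5 - (0.6)·-0.543 - (-0.2)·-1.224) / (2.8) = -1.757
Iteration 3:
  x_1 = (-5 - (4)·-1.224 - (2)·-1.757) / (-10) = -0.341
  x_2 = (4 - (-2)·-0.341 - (2)·-1.757) / (-6) = -1.139
  x_3 = (-5 - (0.6)·-0.341 - (-0.2)·-1.139) / (2.8) = -1.794

(-0.341, -1.139, -1.794)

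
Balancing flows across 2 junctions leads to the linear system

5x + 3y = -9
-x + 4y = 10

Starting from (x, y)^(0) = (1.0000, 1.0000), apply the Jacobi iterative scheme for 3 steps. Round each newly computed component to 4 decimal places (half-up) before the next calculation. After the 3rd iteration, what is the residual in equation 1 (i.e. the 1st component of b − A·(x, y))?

Iteration 1:
  x = (-9 - (3)·1.0000) / (5) = -2.4000
  y = (10 - (-1)·1.0000) / (4) = 2.7500
Iteration 2:
  x = (-9 - (3)·2.7500) / (5) = -3.4500
  y = (10 - (-1)·-2.4000) / (4) = 1.9000
Iteration 3:
  x = (-9 - (3)·1.9000) / (5) = -2.9400
  y = (10 - (-1)·-3.4500) / (4) = 1.6375
Residual b − A·x = (0.7875, 0.5100)

0.7875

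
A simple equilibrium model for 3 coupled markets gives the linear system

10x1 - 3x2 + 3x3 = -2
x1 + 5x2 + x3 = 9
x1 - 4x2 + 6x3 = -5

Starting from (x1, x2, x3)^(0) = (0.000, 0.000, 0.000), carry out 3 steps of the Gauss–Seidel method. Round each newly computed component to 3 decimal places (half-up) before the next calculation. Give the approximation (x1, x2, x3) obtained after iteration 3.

(0.228, 1.706, 0.266)

Iteration 1:
  x1 = (-2 - (-3)·0.000 - (3)·0.000) / (10) = -0.200
  x2 = (9 - (1)·-0.200 - (1)·0.000) / (5) = 1.840
  x3 = (-5 - (1)·-0.200 - (-4)·1.840) / (6) = 0.427
Iteration 2:
  x1 = (-2 - (-3)·1.840 - (3)·0.427) / (10) = 0.224
  x2 = (9 - (1)·0.224 - (1)·0.427) / (5) = 1.670
  x3 = (-5 - (1)·0.224 - (-4)·1.670) / (6) = 0.243
Iteration 3:
  x1 = (-2 - (-3)·1.670 - (3)·0.243) / (10) = 0.228
  x2 = (9 - (1)·0.228 - (1)·0.243) / (5) = 1.706
  x3 = (-5 - (1)·0.228 - (-4)·1.706) / (6) = 0.266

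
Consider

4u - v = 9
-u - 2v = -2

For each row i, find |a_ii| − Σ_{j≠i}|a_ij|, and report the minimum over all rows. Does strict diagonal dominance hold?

1

row 1: |4| − (1) = 3
row 2: |-2| − (1) = 1
minimum over rows = 1 → strictly diagonally dominant (convergence guaranteed)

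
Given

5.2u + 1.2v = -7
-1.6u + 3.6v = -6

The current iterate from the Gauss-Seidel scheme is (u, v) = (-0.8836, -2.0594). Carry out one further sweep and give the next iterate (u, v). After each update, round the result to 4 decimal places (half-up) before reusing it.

(-0.8709, -2.0537)

One sweep:
  u = (-7 - (1.2)·-2.0594) / (5.2) = -0.8709
  v = (-6 - (-1.6)·-0.8709) / (3.6) = -2.0537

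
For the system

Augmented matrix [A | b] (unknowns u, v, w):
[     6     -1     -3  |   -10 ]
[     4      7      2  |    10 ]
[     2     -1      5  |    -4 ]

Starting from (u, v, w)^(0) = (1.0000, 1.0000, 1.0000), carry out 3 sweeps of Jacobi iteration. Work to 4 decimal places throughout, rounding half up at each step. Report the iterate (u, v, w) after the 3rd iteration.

Iteration 1:
  u = (-10 - (-1)·1.0000 - (-3)·1.0000) / (6) = -1.0000
  v = (10 - (4)·1.0000 - (2)·1.0000) / (7) = 0.5714
  w = (-4 - (2)·1.0000 - (-1)·1.0000) / (5) = -1.0000
Iteration 2:
  u = (-10 - (-1)·0.5714 - (-3)·-1.0000) / (6) = -2.0714
  v = (10 - (4)·-1.0000 - (2)·-1.0000) / (7) = 2.2857
  w = (-4 - (2)·-1.0000 - (-1)·0.5714) / (5) = -0.2857
Iteration 3:
  u = (-10 - (-1)·2.2857 - (-3)·-0.2857) / (6) = -1.4286
  v = (10 - (4)·-2.0714 - (2)·-0.2857) / (7) = 2.6939
  w = (-4 - (2)·-2.0714 - (-1)·2.2857) / (5) = 0.4857

(-1.4286, 2.6939, 0.4857)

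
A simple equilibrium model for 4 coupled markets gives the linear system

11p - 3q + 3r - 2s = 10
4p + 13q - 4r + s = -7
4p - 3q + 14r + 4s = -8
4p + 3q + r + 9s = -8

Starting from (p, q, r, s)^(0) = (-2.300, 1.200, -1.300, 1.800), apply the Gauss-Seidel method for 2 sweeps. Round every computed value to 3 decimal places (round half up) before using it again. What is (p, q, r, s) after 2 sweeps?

Iteration 1:
  p = (10 - (-3)·1.200 - (3)·-1.300 - (-2)·1.800) / (11) = 1.918
  q = (-7 - (4)·1.918 - (-4)·-1.300 - (1)·1.800) / (13) = -1.667
  r = (-8 - (4)·1.918 - (-3)·-1.667 - (4)·1.800) / (14) = -1.991
  s = (-8 - (4)·1.918 - (3)·-1.667 - (1)·-1.991) / (9) = -0.964
Iteration 2:
  p = (10 - (-3)·-1.667 - (3)·-1.991 - (-2)·-0.964) / (11) = 0.822
  q = (-7 - (4)·0.822 - (-4)·-1.991 - (1)·-0.964) / (13) = -1.330
  r = (-8 - (4)·0.822 - (-3)·-1.330 - (4)·-0.964) / (14) = -0.816
  s = (-8 - (4)·0.822 - (3)·-1.330 - (1)·-0.816) / (9) = -0.720

(0.822, -1.330, -0.816, -0.720)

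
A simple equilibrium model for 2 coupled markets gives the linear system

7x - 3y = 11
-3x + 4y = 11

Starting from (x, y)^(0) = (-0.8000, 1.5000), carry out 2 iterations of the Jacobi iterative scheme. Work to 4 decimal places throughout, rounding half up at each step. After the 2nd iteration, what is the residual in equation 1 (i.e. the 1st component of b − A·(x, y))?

6.7818

Iteration 1:
  x = (11 - (-3)·1.5000) / (7) = 2.2143
  y = (11 - (-3)·-0.8000) / (4) = 2.1500
Iteration 2:
  x = (11 - (-3)·2.1500) / (7) = 2.4929
  y = (11 - (-3)·2.2143) / (4) = 4.4107
Residual b − A·x = (6.7818, 0.8359)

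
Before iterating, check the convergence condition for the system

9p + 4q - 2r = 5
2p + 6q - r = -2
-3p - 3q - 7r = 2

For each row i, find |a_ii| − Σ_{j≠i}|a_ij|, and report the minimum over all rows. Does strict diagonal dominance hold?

1

row 1: |9| − (4+2) = 3
row 2: |6| − (2+1) = 3
row 3: |-7| − (3+3) = 1
minimum over rows = 1 → strictly diagonally dominant (convergence guaranteed)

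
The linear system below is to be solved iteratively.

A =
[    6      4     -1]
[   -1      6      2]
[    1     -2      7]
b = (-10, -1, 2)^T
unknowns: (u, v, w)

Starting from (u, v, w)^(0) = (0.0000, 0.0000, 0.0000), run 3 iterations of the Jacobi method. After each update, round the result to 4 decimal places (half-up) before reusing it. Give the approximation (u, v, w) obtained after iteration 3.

Iteration 1:
  u = (-10 - (4)·0.0000 - (-1)·0.0000) / (6) = -1.6667
  v = (-1 - (-1)·0.0000 - (2)·0.0000) / (6) = -0.1667
  w = (2 - (1)·0.0000 - (-2)·0.0000) / (7) = 0.2857
Iteration 2:
  u = (-10 - (4)·-0.1667 - (-1)·0.2857) / (6) = -1.5079
  v = (-1 - (-1)·-1.6667 - (2)·0.2857) / (6) = -0.5397
  w = (2 - (1)·-1.6667 - (-2)·-0.1667) / (7) = 0.4762
Iteration 3:
  u = (-10 - (4)·-0.5397 - (-1)·0.4762) / (6) = -1.2275
  v = (-1 - (-1)·-1.5079 - (2)·0.4762) / (6) = -0.5767
  w = (2 - (1)·-1.5079 - (-2)·-0.5397) / (7) = 0.3469

(-1.2275, -0.5767, 0.3469)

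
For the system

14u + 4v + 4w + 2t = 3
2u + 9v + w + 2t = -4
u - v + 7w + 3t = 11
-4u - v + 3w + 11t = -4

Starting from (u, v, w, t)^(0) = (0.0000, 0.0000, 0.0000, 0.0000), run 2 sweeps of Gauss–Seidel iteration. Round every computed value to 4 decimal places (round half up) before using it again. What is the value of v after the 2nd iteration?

-0.4540

Iteration 1:
  u = (3 - (4)·0.0000 - (4)·0.0000 - (2)·0.0000) / (14) = 0.2143
  v = (-4 - (2)·0.2143 - (1)·0.0000 - (2)·0.0000) / (9) = -0.4921
  w = (11 - (1)·0.2143 - (-1)·-0.4921 - (3)·0.0000) / (7) = 1.4705
  t = (-4 - (-4)·0.2143 - (-1)·-0.4921 - (3)·1.4705) / (11) = -0.7315
Iteration 2:
  u = (3 - (4)·-0.4921 - (4)·1.4705 - (2)·-0.7315) / (14) = 0.0392
  v = (-4 - (2)·0.0392 - (1)·1.4705 - (2)·-0.7315) / (9) = -0.4540
  w = (11 - (1)·0.0392 - (-1)·-0.4540 - (3)·-0.7315) / (7) = 1.8145
  t = (-4 - (-4)·0.0392 - (-1)·-0.4540 - (3)·1.8145) / (11) = -0.8855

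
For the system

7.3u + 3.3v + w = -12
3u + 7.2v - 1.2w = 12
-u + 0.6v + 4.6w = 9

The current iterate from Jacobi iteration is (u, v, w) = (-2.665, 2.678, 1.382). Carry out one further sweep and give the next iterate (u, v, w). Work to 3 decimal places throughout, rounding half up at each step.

(-3.044, 3.007, 1.028)

One sweep:
  u = (-12 - (3.3)·2.678 - (1)·1.382) / (7.3) = -3.044
  v = (12 - (3)·-2.665 - (-1.2)·1.382) / (7.2) = 3.007
  w = (9 - (-1)·-2.665 - (0.6)·2.678) / (4.6) = 1.028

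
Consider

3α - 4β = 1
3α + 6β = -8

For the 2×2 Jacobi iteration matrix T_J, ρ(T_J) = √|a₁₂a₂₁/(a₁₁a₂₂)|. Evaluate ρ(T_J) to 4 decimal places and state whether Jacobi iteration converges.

0.8165

a₁₂a₂₁/(a₁₁a₂₂) = (-4)·(3) / ((3)·(6)) = -0.666667
ρ = √|-0.666667| = √0.666667 = 0.8165
ρ < 1, so Jacobi converges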